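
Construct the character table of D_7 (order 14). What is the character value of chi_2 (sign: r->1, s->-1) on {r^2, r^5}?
Conjugacy classes: {e} of size 1, {r^1, r^6} of size 2, {r^2, r^5} of size 2, {r^3, r^4} of size 2, {s, sr, ..., sr^6} of size 7.
Character table:
  irrep \ class              {e} (size 1)  {r^1, r^6} (size 2)  {r^2, r^5} (size 2)  {r^3, r^4} (size 2)  {s, sr, ..., sr^6} (size 7)
  chi_1 (triv)               1             1                    1                    1                    1                          
  chi_2 (sign: r->1, s->-1)  1             1                    1                    1                    -1                         
  chi_3 (2d, j=1)            2             2*cos(2*pi/7)        -2*cos(3*pi/7)       -2*cos(pi/7)         0                          
  chi_4 (2d, j=2)            2             -2*cos(3*pi/7)       -2*cos(pi/7)         2*cos(2*pi/7)        0                          
  chi_5 (2d, j=3)            2             -2*cos(pi/7)         2*cos(2*pi/7)        -2*cos(3*pi/7)       0                          

Spot check: chi_2 (sign: r->1, s->-1) on {r^2, r^5} = 1.

Reasoning: D_7 has order 2*7 = 14 with 5 conjugacy classes, hence 5 irreducibles. Sum of squared dims 1 + 1 + 4 + 4 + 4 = 14 = |G|. Linear characters come from the abelianisation; the 2-dimensional irreps have character r^k -> 2*cos(2*pi*j*k/7), reflections -> 0.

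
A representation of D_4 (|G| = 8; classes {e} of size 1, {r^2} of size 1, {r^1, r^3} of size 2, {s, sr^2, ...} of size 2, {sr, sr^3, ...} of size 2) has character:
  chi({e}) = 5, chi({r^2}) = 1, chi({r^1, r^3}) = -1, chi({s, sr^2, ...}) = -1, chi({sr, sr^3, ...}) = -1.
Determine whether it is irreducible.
Not irreducible (reducible): <chi, chi> = 4 > 1.

Solution. <chi, chi> = (1/|G|) sum_C |C| * |chi(C)|^2 = (1/8)[1*|5|^2 + 1*|1|^2 + 2*|-1|^2 + 2*|-1|^2 + 2*|-1|^2]
  = (1/8)[(25) + (1) + (2) + (2) + (2)] = 32/8 = 4.
A character is irreducible iff <chi, chi> = 1, so this representation is reducible.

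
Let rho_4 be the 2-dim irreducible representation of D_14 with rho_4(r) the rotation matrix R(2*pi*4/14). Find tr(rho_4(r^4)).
chi_{rho_4}(r^4) = 2*cos(2*pi*4*4/14) = 2*cos(16*pi/7)

Why: rho_4(r^4) is rotation by angle 2*pi*4*4/14, whose trace is 2*cos(2*pi*4*4/14) = 2*cos(16*pi/7).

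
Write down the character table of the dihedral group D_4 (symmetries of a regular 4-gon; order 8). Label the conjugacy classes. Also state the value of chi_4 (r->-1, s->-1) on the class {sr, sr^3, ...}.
Conjugacy classes: {e} of size 1, {r^2} of size 1, {r^1, r^3} of size 2, {s, sr^2, ...} of size 2, {sr, sr^3, ...} of size 2.
Character table:
  irrep \ class              {e} (size 1)  {r^2} (size 1)  {r^1, r^3} (size 2)  {s, sr^2, ...} (size 2)  {sr, sr^3, ...} (size 2)
  chi_1 (triv)               1             1               1                    1                        1                       
  chi_2 (sign: r->1, s->-1)  1             1               1                    -1                       -1                      
  chi_3 (r->-1, s->1)        1             1               -1                   1                        -1                      
  chi_4 (r->-1, s->-1)       1             1               -1                   -1                       1                       
  chi_5 (2d, j=1)            2             -2              0                    0                        0                       

Spot check: chi_4 (r->-1, s->-1) on {sr, sr^3, ...} = 1.

Why: D_4 has order 2*4 = 8 with 5 conjugacy classes, hence 5 irreducibles. Sum of squared dims 1 + 1 + 1 + 1 + 4 = 8 = |G|. Linear characters come from the abelianisation; the 2-dimensional irreps have character r^k -> 2*cos(2*pi*j*k/4), reflections -> 0.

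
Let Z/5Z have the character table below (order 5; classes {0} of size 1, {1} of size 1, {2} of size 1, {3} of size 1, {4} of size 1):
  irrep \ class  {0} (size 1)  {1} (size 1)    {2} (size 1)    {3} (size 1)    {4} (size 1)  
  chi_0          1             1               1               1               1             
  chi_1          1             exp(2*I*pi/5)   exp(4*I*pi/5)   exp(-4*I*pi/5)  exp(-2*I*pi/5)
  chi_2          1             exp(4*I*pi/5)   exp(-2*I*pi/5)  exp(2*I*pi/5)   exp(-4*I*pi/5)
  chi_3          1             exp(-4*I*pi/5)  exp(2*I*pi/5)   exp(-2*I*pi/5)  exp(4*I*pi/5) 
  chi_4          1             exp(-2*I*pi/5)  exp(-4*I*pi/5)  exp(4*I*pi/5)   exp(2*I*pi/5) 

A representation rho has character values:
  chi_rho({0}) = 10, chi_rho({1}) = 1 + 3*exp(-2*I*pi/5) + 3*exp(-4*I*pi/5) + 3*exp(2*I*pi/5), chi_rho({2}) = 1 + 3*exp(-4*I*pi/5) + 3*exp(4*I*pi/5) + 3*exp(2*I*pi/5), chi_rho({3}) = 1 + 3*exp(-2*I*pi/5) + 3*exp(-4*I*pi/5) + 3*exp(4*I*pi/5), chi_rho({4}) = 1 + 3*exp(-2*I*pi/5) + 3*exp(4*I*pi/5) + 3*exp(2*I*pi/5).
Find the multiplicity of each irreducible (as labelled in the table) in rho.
Multiplicities: chi_0: 1, chi_1: 3, chi_2: 0, chi_3: 3, chi_4: 3.

Explanation: Use <chi_rho, chi> = (1/|G|) sum_C |C| * chi_rho(C) * conj(chi(C)) with |G| = 5 for each irreducible chi in the table:
  <chi_rho, chi_0> = (1/5)[1*(10)*conj(1) + 1*(1 + 3*exp(-2*I*pi/5) + 3*exp(-4*I*pi/5) + 3*exp(2*I*pi/5))*conj(1) + 1*(1 + 3*exp(-4*I*pi/5) + 3*exp(4*I*pi/5) + 3*exp(2*I*pi/5))*conj(1) + 1*(1 + 3*exp(-2*I*pi/5) + 3*exp(-4*I*pi/5) + 3*exp(4*I*pi/5))*conj(1) + 1*(1 + 3*exp(-2*I*pi/5) + 3*exp(4*I*pi/5) + 3*exp(2*I*pi/5))*conj(1)]
      = (1/5)[(10) + (1 + 3*exp(-2*I*pi/5) + 3*exp(-4*I*pi/5) + 3*exp(2*I*pi/5)) + (1 + 3*exp(-4*I*pi/5) + 3*exp(4*I*pi/5) + 3*exp(2*I*pi/5)) + (1 + 3*exp(-2*I*pi/5) + 3*exp(-4*I*pi/5) + 3*exp(4*I*pi/5)) + (1 + 3*exp(-2*I*pi/5) + 3*exp(4*I*pi/5) + 3*exp(2*I*pi/5))] = 5/5 = 1
  <chi_rho, chi_1> = (1/5)[1*(10)*conj(1) + 1*(1 + 3*exp(-2*I*pi/5) + 3*exp(-4*I*pi/5) + 3*exp(2*I*pi/5))*conj(exp(2*I*pi/5)) + 1*(1 + 3*exp(-4*I*pi/5) + 3*exp(4*I*pi/5) + 3*exp(2*I*pi/5))*conj(exp(4*I*pi/5)) + 1*(1 + 3*exp(-2*I*pi/5) + 3*exp(-4*I*pi/5) + 3*exp(4*I*pi/5))*conj(exp(-4*I*pi/5)) + 1*(1 + 3*exp(-2*I*pi/5) + 3*exp(4*I*pi/5) + 3*exp(2*I*pi/5))*conj(exp(-2*I*pi/5))]
      = (1/5)[(10) + (3 + 3*exp(-4*I*pi/5) + exp(-2*I*pi/5) + 3*exp(4*I*pi/5)) + (3 + 3*exp(-2*I*pi/5) + exp(-4*I*pi/5) + 3*exp(2*I*pi/5)) + (3 + 3*exp(-2*I*pi/5) + exp(4*I*pi/5) + 3*exp(2*I*pi/5)) + (3 + 3*exp(-4*I*pi/5) + exp(2*I*pi/5) + 3*exp(4*I*pi/5))] = 15/5 = 3
  <chi_rho, chi_2> = (1/5)[1*(10)*conj(1) + 1*(1 + 3*exp(-2*I*pi/5) + 3*exp(-4*I*pi/5) + 3*exp(2*I*pi/5))*conj(exp(4*I*pi/5)) + 1*(1 + 3*exp(-4*I*pi/5) + 3*exp(4*I*pi/5) + 3*exp(2*I*pi/5))*conj(exp(-2*I*pi/5)) + 1*(1 + 3*exp(-2*I*pi/5) + 3*exp(-4*I*pi/5) + 3*exp(4*I*pi/5))*conj(exp(2*I*pi/5)) + 1*(1 + 3*exp(-2*I*pi/5) + 3*exp(4*I*pi/5) + 3*exp(2*I*pi/5))*conj(exp(-4*I*pi/5))]
      = (1/5)[(10) + (3*exp(-2*I*pi/5) + exp(-4*I*pi/5) + 3*exp(4*I*pi/5) + 3*exp(2*I*pi/5)) + (3*exp(-2*I*pi/5) + 3*exp(-4*I*pi/5) + exp(2*I*pi/5) + 3*exp(4*I*pi/5)) + (3*exp(-4*I*pi/5) + exp(-2*I*pi/5) + 3*exp(4*I*pi/5) + 3*exp(2*I*pi/5)) + (3*exp(-2*I*pi/5) + 3*exp(-4*I*pi/5) + exp(4*I*pi/5) + 3*exp(2*I*pi/5))] = 0/5 = 0
  <chi_rho, chi_3> = (1/5)[1*(10)*conj(1) + 1*(1 + 3*exp(-2*I*pi/5) + 3*exp(-4*I*pi/5) + 3*exp(2*I*pi/5))*conj(exp(-4*I*pi/5)) + 1*(1 + 3*exp(-4*I*pi/5) + 3*exp(4*I*pi/5) + 3*exp(2*I*pi/5))*conj(exp(2*I*pi/5)) + 1*(1 + 3*exp(-2*I*pi/5) + 3*exp(-4*I*pi/5) + 3*exp(4*I*pi/5))*conj(exp(-2*I*pi/5)) + 1*(1 + 3*exp(-2*I*pi/5) + 3*exp(4*I*pi/5) + 3*exp(2*I*pi/5))*conj(exp(4*I*pi/5))]
      = (1/5)[(10) + (3 + 3*exp(-4*I*pi/5) + exp(4*I*pi/5) + 3*exp(2*I*pi/5)) + (3 + exp(-2*I*pi/5) + 3*exp(4*I*pi/5) + 3*exp(2*I*pi/5)) + (3 + 3*exp(-2*I*pi/5) + 3*exp(-4*I*pi/5) + exp(2*I*pi/5)) + (3 + 3*exp(-2*I*pi/5) + exp(-4*I*pi/5) + 3*exp(4*I*pi/5))] = 15/5 = 3
  <chi_rho, chi_4> = (1/5)[1*(10)*conj(1) + 1*(1 + 3*exp(-2*I*pi/5) + 3*exp(-4*I*pi/5) + 3*exp(2*I*pi/5))*conj(exp(-2*I*pi/5)) + 1*(1 + 3*exp(-4*I*pi/5) + 3*exp(4*I*pi/5) + 3*exp(2*I*pi/5))*conj(exp(-4*I*pi/5)) + 1*(1 + 3*exp(-2*I*pi/5) + 3*exp(-4*I*pi/5) + 3*exp(4*I*pi/5))*conj(exp(4*I*pi/5)) + 1*(1 + 3*exp(-2*I*pi/5) + 3*exp(4*I*pi/5) + 3*exp(2*I*pi/5))*conj(exp(2*I*pi/5))]
      = (1/5)[(10) + (3 + 3*exp(-2*I*pi/5) + exp(2*I*pi/5) + 3*exp(4*I*pi/5)) + (3 + 3*exp(-2*I*pi/5) + 3*exp(-4*I*pi/5) + exp(4*I*pi/5)) + (3 + exp(-4*I*pi/5) + 3*exp(4*I*pi/5) + 3*exp(2*I*pi/5)) + (3 + 3*exp(-4*I*pi/5) + exp(-2*I*pi/5) + 3*exp(2*I*pi/5))] = 15/5 = 3
(Exp terms are combined using exp(i*s)*conj(exp(i*t)) = exp(i*(s-t)), and sums of them are collapsed using the identity that for every m > 1 the m distinct m-th roots of unity sum to 0, e.g. 1 + exp(2*I*pi/3) + exp(-2*I*pi/3) = 0.)
Dimension check: dim(rho) = sum (mult * dim) = 1*1 + 3*1 + 0*1 + 3*1 + 3*1 = 10 = chi_rho(e) = 10.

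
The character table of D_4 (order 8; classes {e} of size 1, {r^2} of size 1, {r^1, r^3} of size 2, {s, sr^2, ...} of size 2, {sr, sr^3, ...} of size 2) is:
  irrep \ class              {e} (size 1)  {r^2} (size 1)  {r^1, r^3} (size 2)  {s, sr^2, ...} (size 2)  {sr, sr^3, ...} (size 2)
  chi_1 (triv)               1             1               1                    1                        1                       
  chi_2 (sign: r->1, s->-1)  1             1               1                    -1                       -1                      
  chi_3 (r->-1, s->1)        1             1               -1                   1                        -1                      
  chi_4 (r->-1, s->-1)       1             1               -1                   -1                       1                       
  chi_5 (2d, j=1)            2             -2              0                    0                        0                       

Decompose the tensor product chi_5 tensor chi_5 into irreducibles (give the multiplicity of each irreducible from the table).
chi_5 tensor chi_5 = chi_1 + chi_2 + chi_3 + chi_4 (all other irreducibles have multiplicity 0).

Justification: The character of a tensor product is the pointwise product (chi_5 * chi_5)(C) = chi_5(C) * chi_5(C):
  {e}: (2)*(2), {r^2}: (-2)*(-2), {r^1, r^3}: (0)*(0), {s, sr^2, ...}: (0)*(0), {sr, sr^3, ...}: (0)*(0)
so (chi_5 * chi_5) takes values
  {e} -> 4, {r^2} -> 4, {r^1, r^3} -> 0, {s, sr^2, ...} -> 0, {sr, sr^3, ...} -> 0.
Now take the inner product of this character with each irreducible chi from the table, <chi_5*chi_5, chi> = (1/8) sum_C |C| (chi_5*chi_5)(C) conj(chi(C)):
  <chi_5*chi_5, chi_1> = (1/8)[1*(4)*conj(1) + 1*(4)*conj(1) + 2*(0)*conj(1) + 2*(0)*conj(1) + 2*(0)*conj(1)]
      = (1/8)[(4) + (4) + (0) + (0) + (0)] = 8/8 = 1
  <chi_5*chi_5, chi_2> = (1/8)[1*(4)*conj(1) + 1*(4)*conj(1) + 2*(0)*conj(1) + 2*(0)*conj(-1) + 2*(0)*conj(-1)]
      = (1/8)[(4) + (4) + (0) + (0) + (0)] = 8/8 = 1
  <chi_5*chi_5, chi_3> = (1/8)[1*(4)*conj(1) + 1*(4)*conj(1) + 2*(0)*conj(-1) + 2*(0)*conj(1) + 2*(0)*conj(-1)]
      = (1/8)[(4) + (4) + (0) + (0) + (0)] = 8/8 = 1
  <chi_5*chi_5, chi_4> = (1/8)[1*(4)*conj(1) + 1*(4)*conj(1) + 2*(0)*conj(-1) + 2*(0)*conj(-1) + 2*(0)*conj(1)]
      = (1/8)[(4) + (4) + (0) + (0) + (0)] = 8/8 = 1
  <chi_5*chi_5, chi_5> = (1/8)[1*(4)*conj(2) + 1*(4)*conj(-2) + 2*(0)*conj(0) + 2*(0)*conj(0) + 2*(0)*conj(0)]
      = (1/8)[(8) + (-8) + (0) + (0) + (0)] = 0/8 = 0
Hence the multiplicities are chi_1: 1, chi_2: 1, chi_3: 1, chi_4: 1. Dimension check: dim(chi_5)*dim(chi_5) = 2*2 = 4 and sum (mult * dim) = 1*1 + 1*1 + 1*1 + 1*1 = 4.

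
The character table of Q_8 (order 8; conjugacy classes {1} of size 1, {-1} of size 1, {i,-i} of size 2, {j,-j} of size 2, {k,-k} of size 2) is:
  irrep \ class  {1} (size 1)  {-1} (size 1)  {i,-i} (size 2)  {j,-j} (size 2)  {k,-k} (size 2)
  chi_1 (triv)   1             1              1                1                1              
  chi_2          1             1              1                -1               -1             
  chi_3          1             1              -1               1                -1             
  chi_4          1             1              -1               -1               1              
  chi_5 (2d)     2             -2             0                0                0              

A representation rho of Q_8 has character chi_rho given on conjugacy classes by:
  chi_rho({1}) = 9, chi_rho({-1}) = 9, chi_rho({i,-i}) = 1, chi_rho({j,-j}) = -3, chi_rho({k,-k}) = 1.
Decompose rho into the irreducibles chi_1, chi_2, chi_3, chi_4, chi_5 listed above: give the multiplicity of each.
Multiplicities: chi_1: 2, chi_2: 3, chi_3: 1, chi_4: 3, chi_5: 0.

Why: Use <chi_rho, chi> = (1/|G|) sum_C |C| * chi_rho(C) * conj(chi(C)) with |G| = 8 for each irreducible chi in the table:
  <chi_rho, chi_1> = (1/8)[1*(9)*conj(1) + 1*(9)*conj(1) + 2*(1)*conj(1) + 2*(-3)*conj(1) + 2*(1)*conj(1)]
      = (1/8)[(9) + (9) + (2) + (-6) + (2)] = 16/8 = 2
  <chi_rho, chi_2> = (1/8)[1*(9)*conj(1) + 1*(9)*conj(1) + 2*(1)*conj(1) + 2*(-3)*conj(-1) + 2*(1)*conj(-1)]
      = (1/8)[(9) + (9) + (2) + (6) + (-2)] = 24/8 = 3
  <chi_rho, chi_3> = (1/8)[1*(9)*conj(1) + 1*(9)*conj(1) + 2*(1)*conj(-1) + 2*(-3)*conj(1) + 2*(1)*conj(-1)]
      = (1/8)[(9) + (9) + (-2) + (-6) + (-2)] = 8/8 = 1
  <chi_rho, chi_4> = (1/8)[1*(9)*conj(1) + 1*(9)*conj(1) + 2*(1)*conj(-1) + 2*(-3)*conj(-1) + 2*(1)*conj(1)]
      = (1/8)[(9) + (9) + (-2) + (6) + (2)] = 24/8 = 3
  <chi_rho, chi_5> = (1/8)[1*(9)*conj(2) + 1*(9)*conj(-2) + 2*(1)*conj(0) + 2*(-3)*conj(0) + 2*(1)*conj(0)]
      = (1/8)[(18) + (-18) + (0) + (0) + (0)] = 0/8 = 0
Dimension check: dim(rho) = sum (mult * dim) = 2*1 + 3*1 + 1*1 + 3*1 + 0*2 = 9 = chi_rho(e) = 9.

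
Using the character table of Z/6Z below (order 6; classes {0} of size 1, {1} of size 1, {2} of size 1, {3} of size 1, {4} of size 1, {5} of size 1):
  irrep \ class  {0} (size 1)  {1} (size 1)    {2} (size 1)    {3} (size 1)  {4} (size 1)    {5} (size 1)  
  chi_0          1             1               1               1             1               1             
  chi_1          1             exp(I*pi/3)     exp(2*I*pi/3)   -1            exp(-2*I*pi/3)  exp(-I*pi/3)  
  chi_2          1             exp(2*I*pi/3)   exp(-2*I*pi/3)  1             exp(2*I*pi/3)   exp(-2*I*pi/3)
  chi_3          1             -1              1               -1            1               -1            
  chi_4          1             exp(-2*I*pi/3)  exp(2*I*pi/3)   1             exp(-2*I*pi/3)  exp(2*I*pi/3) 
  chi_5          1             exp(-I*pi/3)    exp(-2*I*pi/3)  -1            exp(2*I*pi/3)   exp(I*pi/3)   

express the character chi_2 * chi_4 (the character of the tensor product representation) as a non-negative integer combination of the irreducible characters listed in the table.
chi_2 tensor chi_4 = chi_0 (all other irreducibles have multiplicity 0).

Working: The character of a tensor product is the pointwise product (chi_2 * chi_4)(C) = chi_2(C) * chi_4(C):
  {0}: (1)*(1), {1}: (exp(2*I*pi/3))*(exp(-2*I*pi/3)), {2}: (exp(-2*I*pi/3))*(exp(2*I*pi/3)), {3}: (1)*(1), {4}: (exp(2*I*pi/3))*(exp(-2*I*pi/3)), {5}: (exp(-2*I*pi/3))*(exp(2*I*pi/3))
so (chi_2 * chi_4) takes values
  {0} -> 1, {1} -> 1, {2} -> 1, {3} -> 1, {4} -> 1, {5} -> 1.
Now take the inner product of this character with each irreducible chi from the table, <chi_2*chi_4, chi> = (1/6) sum_C |C| (chi_2*chi_4)(C) conj(chi(C)):
  <chi_2*chi_4, chi_0> = (1/6)[1*(1)*conj(1) + 1*(1)*conj(1) + 1*(1)*conj(1) + 1*(1)*conj(1) + 1*(1)*conj(1) + 1*(1)*conj(1)]
      = (1/6)[(1) + (1) + (1) + (1) + (1) + (1)] = 6/6 = 1
  <chi_2*chi_4, chi_1> = (1/6)[1*(1)*conj(1) + 1*(1)*conj(exp(I*pi/3)) + 1*(1)*conj(exp(2*I*pi/3)) + 1*(1)*conj(-1) + 1*(1)*conj(exp(-2*I*pi/3)) + 1*(1)*conj(exp(-I*pi/3))]
      = (1/6)[(1) + (exp(-I*pi/3)) + (exp(-2*I*pi/3)) + (-1) + (exp(2*I*pi/3)) + (exp(I*pi/3))] = 0/6 = 0
  <chi_2*chi_4, chi_2> = (1/6)[1*(1)*conj(1) + 1*(1)*conj(exp(2*I*pi/3)) + 1*(1)*conj(exp(-2*I*pi/3)) + 1*(1)*conj(1) + 1*(1)*conj(exp(2*I*pi/3)) + 1*(1)*conj(exp(-2*I*pi/3))]
      = (1/6)[(1) + (exp(-2*I*pi/3)) + (exp(2*I*pi/3)) + (1) + (exp(-2*I*pi/3)) + (exp(2*I*pi/3))] = 0/6 = 0
  <chi_2*chi_4, chi_3> = (1/6)[1*(1)*conj(1) + 1*(1)*conj(-1) + 1*(1)*conj(1) + 1*(1)*conj(-1) + 1*(1)*conj(1) + 1*(1)*conj(-1)]
      = (1/6)[(1) + (-1) + (1) + (-1) + (1) + (-1)] = 0/6 = 0
  <chi_2*chi_4, chi_4> = (1/6)[1*(1)*conj(1) + 1*(1)*conj(exp(-2*I*pi/3)) + 1*(1)*conj(exp(2*I*pi/3)) + 1*(1)*conj(1) + 1*(1)*conj(exp(-2*I*pi/3)) + 1*(1)*conj(exp(2*I*pi/3))]
      = (1/6)[(1) + (exp(2*I*pi/3)) + (exp(-2*I*pi/3)) + (1) + (exp(2*I*pi/3)) + (exp(-2*I*pi/3))] = 0/6 = 0
  <chi_2*chi_4, chi_5> = (1/6)[1*(1)*conj(1) + 1*(1)*conj(exp(-I*pi/3)) + 1*(1)*conj(exp(-2*I*pi/3)) + 1*(1)*conj(-1) + 1*(1)*conj(exp(2*I*pi/3)) + 1*(1)*conj(exp(I*pi/3))]
      = (1/6)[(1) + (exp(I*pi/3)) + (exp(2*I*pi/3)) + (-1) + (exp(-2*I*pi/3)) + (exp(-I*pi/3))] = 0/6 = 0
(Exp terms are combined using exp(i*s)*conj(exp(i*t)) = exp(i*(s-t)), and sums of them are collapsed using the identity that for every m > 1 the m distinct m-th roots of unity sum to 0, e.g. 1 + exp(2*I*pi/3) + exp(-2*I*pi/3) = 0.)
Hence the multiplicities are chi_0: 1. Dimension check: dim(chi_2)*dim(chi_4) = 1*1 = 1 and sum (mult * dim) = 1*1 = 1.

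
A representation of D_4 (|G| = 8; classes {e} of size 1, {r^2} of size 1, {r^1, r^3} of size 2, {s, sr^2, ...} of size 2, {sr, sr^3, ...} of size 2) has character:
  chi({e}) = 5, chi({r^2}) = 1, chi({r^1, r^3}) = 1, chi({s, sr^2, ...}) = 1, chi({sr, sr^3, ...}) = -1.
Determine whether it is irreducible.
Not irreducible (reducible): <chi, chi> = 4 > 1.

Proof sketch: <chi, chi> = (1/|G|) sum_C |C| * |chi(C)|^2 = (1/8)[1*|5|^2 + 1*|1|^2 + 2*|1|^2 + 2*|1|^2 + 2*|-1|^2]
  = (1/8)[(25) + (1) + (2) + (2) + (2)] = 32/8 = 4.
A character is irreducible iff <chi, chi> = 1, so this representation is reducible.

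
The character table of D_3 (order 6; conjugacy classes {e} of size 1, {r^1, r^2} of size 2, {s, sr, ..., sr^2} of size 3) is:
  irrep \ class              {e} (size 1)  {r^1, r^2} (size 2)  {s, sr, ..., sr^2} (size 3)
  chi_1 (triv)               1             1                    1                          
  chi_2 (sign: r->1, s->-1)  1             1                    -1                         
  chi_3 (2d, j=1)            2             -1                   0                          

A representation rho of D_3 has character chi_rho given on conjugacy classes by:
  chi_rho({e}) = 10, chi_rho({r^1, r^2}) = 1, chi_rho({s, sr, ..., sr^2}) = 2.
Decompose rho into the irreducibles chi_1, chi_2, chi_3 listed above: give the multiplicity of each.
Multiplicities: chi_1: 3, chi_2: 1, chi_3: 3.

Why: Use <chi_rho, chi> = (1/|G|) sum_C |C| * chi_rho(C) * conj(chi(C)) with |G| = 6 for each irreducible chi in the table:
  <chi_rho, chi_1> = (1/6)[1*(10)*conj(1) + 2*(1)*conj(1) + 3*(2)*conj(1)]
      = (1/6)[(10) + (2) + (6)] = 18/6 = 3
  <chi_rho, chi_2> = (1/6)[1*(10)*conj(1) + 2*(1)*conj(1) + 3*(2)*conj(-1)]
      = (1/6)[(10) + (2) + (-6)] = 6/6 = 1
  <chi_rho, chi_3> = (1/6)[1*(10)*conj(2) + 2*(1)*conj(-1) + 3*(2)*conj(0)]
      = (1/6)[(20) + (-2) + (0)] = 18/6 = 3
Dimension check: dim(rho) = sum (mult * dim) = 3*1 + 1*1 + 3*2 = 10 = chi_rho(e) = 10.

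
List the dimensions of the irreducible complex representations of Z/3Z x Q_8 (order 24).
Dimensions: 1, 1, 1, 1, 1, 1, 1, 1, 1, 1, 1, 1, 2, 2, 2

Explanation: There are 15 irreducibles (= number of conjugacy classes). Their dimensions d_i satisfy sum d_i^2 = |G| = 24: 1 + 1 + 1 + 1 + 1 + 1 + 1 + 1 + 1 + 1 + 1 + 1 + 4 + 4 + 4 = 24. (For the product with Z/3Z: each of the 3 1-dim characters of Z/3Z tensors with each irrep of Q_8, giving 3 copies of each Q_8-dimension.)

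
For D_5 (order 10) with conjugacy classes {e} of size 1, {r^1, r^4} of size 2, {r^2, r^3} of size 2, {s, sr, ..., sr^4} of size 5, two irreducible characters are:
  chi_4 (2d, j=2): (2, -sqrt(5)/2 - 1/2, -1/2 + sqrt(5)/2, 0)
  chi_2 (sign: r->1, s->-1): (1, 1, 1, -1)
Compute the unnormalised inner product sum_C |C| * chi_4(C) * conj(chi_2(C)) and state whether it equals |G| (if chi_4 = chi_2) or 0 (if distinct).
Sum = 0; so <chi_4, chi_2> = 0 (distinct irreducibles are orthogonal).

Justification: Compute term by term over conjugacy classes (|C| * chi_4(C) * conj(chi_2(C))):
  1*(2)*conj(1) + 2*(-sqrt(5)/2 - 1/2)*conj(1) + 2*(-1/2 + sqrt(5)/2)*conj(1) + 5*(0)*conj(-1)
  = (2) + (-sqrt(5) - 1) + (-1 + sqrt(5)) + (0)
  = 0.
Dividing by |G| = 10 gives 0/10 = 0, matching the row-orthogonality relation <chi_4, chi_2> = [chi_4 = chi_2].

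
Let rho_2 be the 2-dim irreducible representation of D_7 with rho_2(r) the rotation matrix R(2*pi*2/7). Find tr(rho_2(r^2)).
chi_{rho_2}(r^2) = 2*cos(2*pi*2*2/7) = -2*cos(pi/7)

Proof sketch: rho_2(r^2) is rotation by angle 2*pi*2*2/7, whose trace is 2*cos(2*pi*2*2/7) = -2*cos(pi/7).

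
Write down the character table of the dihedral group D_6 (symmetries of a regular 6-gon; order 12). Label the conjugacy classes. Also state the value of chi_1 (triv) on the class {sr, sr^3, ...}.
Conjugacy classes: {e} of size 1, {r^3} of size 1, {r^1, r^5} of size 2, {r^2, r^4} of size 2, {s, sr^2, ...} of size 3, {sr, sr^3, ...} of size 3.
Character table:
  irrep \ class              {e} (size 1)  {r^3} (size 1)  {r^1, r^5} (size 2)  {r^2, r^4} (size 2)  {s, sr^2, ...} (size 3)  {sr, sr^3, ...} (size 3)
  chi_1 (triv)               1             1               1                    1                    1                        1                       
  chi_2 (sign: r->1, s->-1)  1             1               1                    1                    -1                       -1                      
  chi_3 (r->-1, s->1)        1             -1              -1                   1                    1                        -1                      
  chi_4 (r->-1, s->-1)       1             -1              -1                   1                    -1                       1                       
  chi_5 (2d, j=1)            2             -2              1                    -1                   0                        0                       
  chi_6 (2d, j=2)            2             2               -1                   -1                   0                        0                       

Spot check: chi_1 (triv) on {sr, sr^3, ...} = 1.

Solution. D_6 has order 2*6 = 12 with 6 conjugacy classes, hence 6 irreducibles. Sum of squared dims 1 + 1 + 1 + 1 + 4 + 4 = 12 = |G|. Linear characters come from the abelianisation; the 2-dimensional irreps have character r^k -> 2*cos(2*pi*j*k/6), reflections -> 0.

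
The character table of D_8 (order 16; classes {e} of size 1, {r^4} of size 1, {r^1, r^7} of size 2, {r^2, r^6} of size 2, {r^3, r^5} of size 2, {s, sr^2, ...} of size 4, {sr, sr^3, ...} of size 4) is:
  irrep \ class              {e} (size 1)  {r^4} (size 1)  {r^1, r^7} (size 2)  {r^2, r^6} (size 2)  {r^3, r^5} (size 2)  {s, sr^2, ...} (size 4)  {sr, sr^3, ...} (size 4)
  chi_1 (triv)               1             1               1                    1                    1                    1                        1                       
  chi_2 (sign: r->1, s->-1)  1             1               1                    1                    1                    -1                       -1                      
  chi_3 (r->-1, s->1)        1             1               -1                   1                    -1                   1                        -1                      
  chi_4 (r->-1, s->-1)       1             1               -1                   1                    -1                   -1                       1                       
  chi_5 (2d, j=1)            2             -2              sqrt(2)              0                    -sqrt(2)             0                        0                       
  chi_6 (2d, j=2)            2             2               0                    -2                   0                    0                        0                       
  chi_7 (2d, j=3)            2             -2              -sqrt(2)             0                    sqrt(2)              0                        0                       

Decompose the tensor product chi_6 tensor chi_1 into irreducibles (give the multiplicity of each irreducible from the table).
chi_6 tensor chi_1 = chi_6 (all other irreducibles have multiplicity 0).

Reasoning: The character of a tensor product is the pointwise product (chi_6 * chi_1)(C) = chi_6(C) * chi_1(C):
  {e}: (2)*(1), {r^4}: (2)*(1), {r^1, r^7}: (0)*(1), {r^2, r^6}: (-2)*(1), {r^3, r^5}: (0)*(1), {s, sr^2, ...}: (0)*(1), {sr, sr^3, ...}: (0)*(1)
so (chi_6 * chi_1) takes values
  {e} -> 2, {r^4} -> 2, {r^1, r^7} -> 0, {r^2, r^6} -> -2, {r^3, r^5} -> 0, {s, sr^2, ...} -> 0, {sr, sr^3, ...} -> 0.
Now take the inner product of this character with each irreducible chi from the table, <chi_6*chi_1, chi> = (1/16) sum_C |C| (chi_6*chi_1)(C) conj(chi(C)):
  <chi_6*chi_1, chi_1> = (1/16)[1*(2)*conj(1) + 1*(2)*conj(1) + 2*(0)*conj(1) + 2*(-2)*conj(1) + 2*(0)*conj(1) + 4*(0)*conj(1) + 4*(0)*conj(1)]
      = (1/16)[(2) + (2) + (0) + (-4) + (0) + (0) + (0)] = 0/16 = 0
  <chi_6*chi_1, chi_2> = (1/16)[1*(2)*conj(1) + 1*(2)*conj(1) + 2*(0)*conj(1) + 2*(-2)*conj(1) + 2*(0)*conj(1) + 4*(0)*conj(-1) + 4*(0)*conj(-1)]
      = (1/16)[(2) + (2) + (0) + (-4) + (0) + (0) + (0)] = 0/16 = 0
  <chi_6*chi_1, chi_3> = (1/16)[1*(2)*conj(1) + 1*(2)*conj(1) + 2*(0)*conj(-1) + 2*(-2)*conj(1) + 2*(0)*conj(-1) + 4*(0)*conj(1) + 4*(0)*conj(-1)]
      = (1/16)[(2) + (2) + (0) + (-4) + (0) + (0) + (0)] = 0/16 = 0
  <chi_6*chi_1, chi_4> = (1/16)[1*(2)*conj(1) + 1*(2)*conj(1) + 2*(0)*conj(-1) + 2*(-2)*conj(1) + 2*(0)*conj(-1) + 4*(0)*conj(-1) + 4*(0)*conj(1)]
      = (1/16)[(2) + (2) + (0) + (-4) + (0) + (0) + (0)] = 0/16 = 0
  <chi_6*chi_1, chi_5> = (1/16)[1*(2)*conj(2) + 1*(2)*conj(-2) + 2*(0)*conj(sqrt(2)) + 2*(-2)*conj(0) + 2*(0)*conj(-sqrt(2)) + 4*(0)*conj(0) + 4*(0)*conj(0)]
      = (1/16)[(4) + (-4) + (0) + (0) + (0) + (0) + (0)] = 0/16 = 0
  <chi_6*chi_1, chi_6> = (1/16)[1*(2)*conj(2) + 1*(2)*conj(2) + 2*(0)*conj(0) + 2*(-2)*conj(-2) + 2*(0)*conj(0) + 4*(0)*conj(0) + 4*(0)*conj(0)]
      = (1/16)[(4) + (4) + (0) + (8) + (0) + (0) + (0)] = 16/16 = 1
  <chi_6*chi_1, chi_7> = (1/16)[1*(2)*conj(2) + 1*(2)*conj(-2) + 2*(0)*conj(-sqrt(2)) + 2*(-2)*conj(0) + 2*(0)*conj(sqrt(2)) + 4*(0)*conj(0) + 4*(0)*conj(0)]
      = (1/16)[(4) + (-4) + (0) + (0) + (0) + (0) + (0)] = 0/16 = 0
Hence the multiplicities are chi_6: 1. Dimension check: dim(chi_6)*dim(chi_1) = 2*1 = 2 and sum (mult * dim) = 1*2 = 2.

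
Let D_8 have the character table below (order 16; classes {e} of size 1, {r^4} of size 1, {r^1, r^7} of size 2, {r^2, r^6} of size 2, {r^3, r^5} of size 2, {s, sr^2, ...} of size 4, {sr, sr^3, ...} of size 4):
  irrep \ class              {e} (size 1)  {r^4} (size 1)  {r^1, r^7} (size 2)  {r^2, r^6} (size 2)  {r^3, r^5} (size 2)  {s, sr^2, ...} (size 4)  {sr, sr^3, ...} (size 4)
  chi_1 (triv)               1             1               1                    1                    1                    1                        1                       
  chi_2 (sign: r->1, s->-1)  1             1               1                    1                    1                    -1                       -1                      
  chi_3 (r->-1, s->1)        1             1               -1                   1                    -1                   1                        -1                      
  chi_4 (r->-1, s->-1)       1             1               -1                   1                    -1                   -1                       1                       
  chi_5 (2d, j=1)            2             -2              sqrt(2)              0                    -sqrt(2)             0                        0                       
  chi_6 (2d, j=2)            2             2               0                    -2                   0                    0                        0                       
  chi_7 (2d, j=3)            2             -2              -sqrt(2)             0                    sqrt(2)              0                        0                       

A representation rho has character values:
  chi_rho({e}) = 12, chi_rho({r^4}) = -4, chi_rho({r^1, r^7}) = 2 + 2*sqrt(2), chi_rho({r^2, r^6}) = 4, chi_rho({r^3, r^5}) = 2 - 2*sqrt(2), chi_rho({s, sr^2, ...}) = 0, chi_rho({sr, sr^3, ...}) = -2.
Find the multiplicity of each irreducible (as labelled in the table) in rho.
Multiplicities: chi_1: 1, chi_2: 2, chi_3: 1, chi_4: 0, chi_5: 3, chi_6: 0, chi_7: 1.

Working: Use <chi_rho, chi> = (1/|G|) sum_C |C| * chi_rho(C) * conj(chi(C)) with |G| = 16 for each irreducible chi in the table:
  <chi_rho, chi_1> = (1/16)[1*(12)*conj(1) + 1*(-4)*conj(1) + 2*(2 + 2*sqrt(2))*conj(1) + 2*(4)*conj(1) + 2*(2 - 2*sqrt(2))*conj(1) + 4*(0)*conj(1) + 4*(-2)*conj(1)]
      = (1/16)[(12) + (-4) + (4 + 4*sqrt(2)) + (8) + (4 - 4*sqrt(2)) + (0) + (-8)] = 16/16 = 1
  <chi_rho, chi_2> = (1/16)[1*(12)*conj(1) + 1*(-4)*conj(1) + 2*(2 + 2*sqrt(2))*conj(1) + 2*(4)*conj(1) + 2*(2 - 2*sqrt(2))*conj(1) + 4*(0)*conj(-1) + 4*(-2)*conj(-1)]
      = (1/16)[(12) + (-4) + (4 + 4*sqrt(2)) + (8) + (4 - 4*sqrt(2)) + (0) + (8)] = 32/16 = 2
  <chi_rho, chi_3> = (1/16)[1*(12)*conj(1) + 1*(-4)*conj(1) + 2*(2 + 2*sqrt(2))*conj(-1) + 2*(4)*conj(1) + 2*(2 - 2*sqrt(2))*conj(-1) + 4*(0)*conj(1) + 4*(-2)*conj(-1)]
      = (1/16)[(12) + (-4) + (-4*sqrt(2) - 4) + (8) + (-4 + 4*sqrt(2)) + (0) + (8)] = 16/16 = 1
  <chi_rho, chi_4> = (1/16)[1*(12)*conj(1) + 1*(-4)*conj(1) + 2*(2 + 2*sqrt(2))*conj(-1) + 2*(4)*conj(1) + 2*(2 - 2*sqrt(2))*conj(-1) + 4*(0)*conj(-1) + 4*(-2)*conj(1)]
      = (1/16)[(12) + (-4) + (-4*sqrt(2) - 4) + (8) + (-4 + 4*sqrt(2)) + (0) + (-8)] = 0/16 = 0
  <chi_rho, chi_5> = (1/16)[1*(12)*conj(2) + 1*(-4)*conj(-2) + 2*(2 + 2*sqrt(2))*conj(sqrt(2)) + 2*(4)*conj(0) + 2*(2 - 2*sqrt(2))*conj(-sqrt(2)) + 4*(0)*conj(0) + 4*(-2)*conj(0)]
      = (1/16)[(24) + (8) + (4*sqrt(2) + 8) + (0) + (8 - 4*sqrt(2)) + (0) + (0)] = 48/16 = 3
  <chi_rho, chi_6> = (1/16)[1*(12)*conj(2) + 1*(-4)*conj(2) + 2*(2 + 2*sqrt(2))*conj(0) + 2*(4)*conj(-2) + 2*(2 - 2*sqrt(2))*conj(0) + 4*(0)*conj(0) + 4*(-2)*conj(0)]
      = (1/16)[(24) + (-8) + (0) + (-16) + (0) + (0) + (0)] = 0/16 = 0
  <chi_rho, chi_7> = (1/16)[1*(12)*conj(2) + 1*(-4)*conj(-2) + 2*(2 + 2*sqrt(2))*conj(-sqrt(2)) + 2*(4)*conj(0) + 2*(2 - 2*sqrt(2))*conj(sqrt(2)) + 4*(0)*conj(0) + 4*(-2)*conj(0)]
      = (1/16)[(24) + (8) + (-8 - 4*sqrt(2)) + (0) + (-8 + 4*sqrt(2)) + (0) + (0)] = 16/16 = 1
Dimension check: dim(rho) = sum (mult * dim) = 1*1 + 2*1 + 1*1 + 0*1 + 3*2 + 0*2 + 1*2 = 12 = chi_rho(e) = 12.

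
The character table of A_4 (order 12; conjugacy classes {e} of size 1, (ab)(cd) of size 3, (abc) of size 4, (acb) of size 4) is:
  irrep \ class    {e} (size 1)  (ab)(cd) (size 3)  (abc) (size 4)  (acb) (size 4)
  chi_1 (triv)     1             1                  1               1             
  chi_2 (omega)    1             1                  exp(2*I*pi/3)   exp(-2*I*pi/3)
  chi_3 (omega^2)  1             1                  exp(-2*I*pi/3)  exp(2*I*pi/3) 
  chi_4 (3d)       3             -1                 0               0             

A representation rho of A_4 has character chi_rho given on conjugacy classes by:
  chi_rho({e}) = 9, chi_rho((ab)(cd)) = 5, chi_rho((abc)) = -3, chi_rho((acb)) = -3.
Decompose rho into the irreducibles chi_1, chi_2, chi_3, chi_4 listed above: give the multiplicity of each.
Multiplicities: chi_1: 0, chi_2: 3, chi_3: 3, chi_4: 1.

Reasoning: Use <chi_rho, chi> = (1/|G|) sum_C |C| * chi_rho(C) * conj(chi(C)) with |G| = 12 for each irreducible chi in the table:
  <chi_rho, chi_1> = (1/12)[1*(9)*conj(1) + 3*(5)*conj(1) + 4*(-3)*conj(1) + 4*(-3)*conj(1)]
      = (1/12)[(9) + (15) + (-12) + (-12)] = 0/12 = 0
  <chi_rho, chi_2> = (1/12)[1*(9)*conj(1) + 3*(5)*conj(1) + 4*(-3)*conj(exp(2*I*pi/3)) + 4*(-3)*conj(exp(-2*I*pi/3))]
      = (1/12)[(9) + (15) + (12 + 12*exp(2*I*pi/3)) + (12 + 12*exp(-2*I*pi/3))] = 36/12 = 3
  <chi_rho, chi_3> = (1/12)[1*(9)*conj(1) + 3*(5)*conj(1) + 4*(-3)*conj(exp(-2*I*pi/3)) + 4*(-3)*conj(exp(2*I*pi/3))]
      = (1/12)[(9) + (15) + (12 + 12*exp(-2*I*pi/3)) + (12 + 12*exp(2*I*pi/3))] = 36/12 = 3
  <chi_rho, chi_4> = (1/12)[1*(9)*conj(3) + 3*(5)*conj(-1) + 4*(-3)*conj(0) + 4*(-3)*conj(0)]
      = (1/12)[(27) + (-15) + (0) + (0)] = 12/12 = 1
(Exp terms are combined using exp(i*s)*conj(exp(i*t)) = exp(i*(s-t)), and sums of them are collapsed using the identity that for every m > 1 the m distinct m-th roots of unity sum to 0, e.g. 1 + exp(2*I*pi/3) + exp(-2*I*pi/3) = 0.)
Dimension check: dim(rho) = sum (mult * dim) = 0*1 + 3*1 + 3*1 + 1*3 = 9 = chi_rho(e) = 9.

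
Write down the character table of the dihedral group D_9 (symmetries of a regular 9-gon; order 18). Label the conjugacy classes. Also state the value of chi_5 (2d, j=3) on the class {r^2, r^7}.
Conjugacy classes: {e} of size 1, {r^1, r^8} of size 2, {r^2, r^7} of size 2, {r^3, r^6} of size 2, {r^4, r^5} of size 2, {s, sr, ..., sr^8} of size 9.
Character table:
  irrep \ class              {e} (size 1)  {r^1, r^8} (size 2)  {r^2, r^7} (size 2)  {r^3, r^6} (size 2)  {r^4, r^5} (size 2)  {s, sr, ..., sr^8} (size 9)
  chi_1 (triv)               1             1                    1                    1                    1                    1                          
  chi_2 (sign: r->1, s->-1)  1             1                    1                    1                    1                    -1                         
  chi_3 (2d, j=1)            2             2*cos(2*pi/9)        2*cos(4*pi/9)        -1                   -2*cos(pi/9)         0                          
  chi_4 (2d, j=2)            2             2*cos(4*pi/9)        -2*cos(pi/9)         -1                   2*cos(2*pi/9)        0                          
  chi_5 (2d, j=3)            2             -1                   -1                   2                    -1                   0                          
  chi_6 (2d, j=4)            2             -2*cos(pi/9)         2*cos(2*pi/9)        -1                   2*cos(4*pi/9)        0                          

Spot check: chi_5 (2d, j=3) on {r^2, r^7} = -1.

Argument: D_9 has order 2*9 = 18 with 6 conjugacy classes, hence 6 irreducibles. Sum of squared dims 1 + 1 + 4 + 4 + 4 + 4 = 18 = |G|. Linear characters come from the abelianisation; the 2-dimensional irreps have character r^k -> 2*cos(2*pi*j*k/9), reflections -> 0.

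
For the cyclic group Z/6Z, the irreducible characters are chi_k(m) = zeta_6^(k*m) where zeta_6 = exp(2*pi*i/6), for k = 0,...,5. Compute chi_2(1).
chi_2(1) = zeta_6^2 = exp(2*I*pi/3)

Justification: chi_2(1) = zeta_6^(2*1) = zeta_6^2. Since zeta_6^6 = 1, this equals zeta_6^2 = exp(2*pi*i*2/6) = exp(2*I*pi/3).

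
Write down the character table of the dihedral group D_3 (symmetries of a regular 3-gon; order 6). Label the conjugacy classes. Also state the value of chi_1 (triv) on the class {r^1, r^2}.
Conjugacy classes: {e} of size 1, {r^1, r^2} of size 2, {s, sr, ..., sr^2} of size 3.
Character table:
  irrep \ class              {e} (size 1)  {r^1, r^2} (size 2)  {s, sr, ..., sr^2} (size 3)
  chi_1 (triv)               1             1                    1                          
  chi_2 (sign: r->1, s->-1)  1             1                    -1                         
  chi_3 (2d, j=1)            2             -1                   0                          

Spot check: chi_1 (triv) on {r^1, r^2} = 1.

Reasoning: D_3 has order 2*3 = 6 with 3 conjugacy classes, hence 3 irreducibles. Sum of squared dims 1 + 1 + 4 = 6 = |G|. Linear characters come from the abelianisation; the 2-dimensional irreps have character r^k -> 2*cos(2*pi*j*k/3), reflections -> 0.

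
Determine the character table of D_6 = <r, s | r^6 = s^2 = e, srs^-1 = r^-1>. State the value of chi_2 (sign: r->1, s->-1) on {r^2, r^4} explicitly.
Conjugacy classes: {e} of size 1, {r^3} of size 1, {r^1, r^5} of size 2, {r^2, r^4} of size 2, {s, sr^2, ...} of size 3, {sr, sr^3, ...} of size 3.
Character table:
  irrep \ class              {e} (size 1)  {r^3} (size 1)  {r^1, r^5} (size 2)  {r^2, r^4} (size 2)  {s, sr^2, ...} (size 3)  {sr, sr^3, ...} (size 3)
  chi_1 (triv)               1             1               1                    1                    1                        1                       
  chi_2 (sign: r->1, s->-1)  1             1               1                    1                    -1                       -1                      
  chi_3 (r->-1, s->1)        1             -1              -1                   1                    1                        -1                      
  chi_4 (r->-1, s->-1)       1             -1              -1                   1                    -1                       1                       
  chi_5 (2d, j=1)            2             -2              1                    -1                   0                        0                       
  chi_6 (2d, j=2)            2             2               -1                   -1                   0                        0                       

Spot check: chi_2 (sign: r->1, s->-1) on {r^2, r^4} = 1.

Justification: D_6 has order 2*6 = 12 with 6 conjugacy classes, hence 6 irreducibles. Sum of squared dims 1 + 1 + 1 + 1 + 4 + 4 = 12 = |G|. Linear characters come from the abelianisation; the 2-dimensional irreps have character r^k -> 2*cos(2*pi*j*k/6), reflections -> 0.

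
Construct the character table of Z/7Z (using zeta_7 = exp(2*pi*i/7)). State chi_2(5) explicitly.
Character table of Z/7Z (irreps indexed chi_0,...,chi_6 with chi_k(m) = zeta_7^(k*m), zeta_7 = exp(2*pi*i/7)):
  irrep \ class  {0} (size 1)  {1} (size 1)    {2} (size 1)    {3} (size 1)    {4} (size 1)    {5} (size 1)    {6} (size 1)  
  chi_0          1             1               1               1               1               1               1             
  chi_1          1             exp(2*I*pi/7)   exp(4*I*pi/7)   exp(6*I*pi/7)   exp(-6*I*pi/7)  exp(-4*I*pi/7)  exp(-2*I*pi/7)
  chi_2          1             exp(4*I*pi/7)   exp(-6*I*pi/7)  exp(-2*I*pi/7)  exp(2*I*pi/7)   exp(6*I*pi/7)   exp(-4*I*pi/7)
  chi_3          1             exp(6*I*pi/7)   exp(-2*I*pi/7)  exp(4*I*pi/7)   exp(-4*I*pi/7)  exp(2*I*pi/7)   exp(-6*I*pi/7)
  chi_4          1             exp(-6*I*pi/7)  exp(2*I*pi/7)   exp(-4*I*pi/7)  exp(4*I*pi/7)   exp(-2*I*pi/7)  exp(6*I*pi/7) 
  chi_5          1             exp(-4*I*pi/7)  exp(6*I*pi/7)   exp(2*I*pi/7)   exp(-2*I*pi/7)  exp(-6*I*pi/7)  exp(4*I*pi/7) 
  chi_6          1             exp(-2*I*pi/7)  exp(-4*I*pi/7)  exp(-6*I*pi/7)  exp(6*I*pi/7)   exp(4*I*pi/7)   exp(2*I*pi/7) 

Spot check: chi_2(5) = zeta_7^(2*5) = zeta_7^10 = exp(6*I*pi/7).

Reasoning: Z/7Z is abelian, so all 7 irreducible complex representations are 1-dimensional. They are given by chi_k(m) = zeta_7^(k*m) for k = 0,...,6. Row orthogonality: sum_m chi_k(m) conj(chi_l(m)) = 7 * [k = l].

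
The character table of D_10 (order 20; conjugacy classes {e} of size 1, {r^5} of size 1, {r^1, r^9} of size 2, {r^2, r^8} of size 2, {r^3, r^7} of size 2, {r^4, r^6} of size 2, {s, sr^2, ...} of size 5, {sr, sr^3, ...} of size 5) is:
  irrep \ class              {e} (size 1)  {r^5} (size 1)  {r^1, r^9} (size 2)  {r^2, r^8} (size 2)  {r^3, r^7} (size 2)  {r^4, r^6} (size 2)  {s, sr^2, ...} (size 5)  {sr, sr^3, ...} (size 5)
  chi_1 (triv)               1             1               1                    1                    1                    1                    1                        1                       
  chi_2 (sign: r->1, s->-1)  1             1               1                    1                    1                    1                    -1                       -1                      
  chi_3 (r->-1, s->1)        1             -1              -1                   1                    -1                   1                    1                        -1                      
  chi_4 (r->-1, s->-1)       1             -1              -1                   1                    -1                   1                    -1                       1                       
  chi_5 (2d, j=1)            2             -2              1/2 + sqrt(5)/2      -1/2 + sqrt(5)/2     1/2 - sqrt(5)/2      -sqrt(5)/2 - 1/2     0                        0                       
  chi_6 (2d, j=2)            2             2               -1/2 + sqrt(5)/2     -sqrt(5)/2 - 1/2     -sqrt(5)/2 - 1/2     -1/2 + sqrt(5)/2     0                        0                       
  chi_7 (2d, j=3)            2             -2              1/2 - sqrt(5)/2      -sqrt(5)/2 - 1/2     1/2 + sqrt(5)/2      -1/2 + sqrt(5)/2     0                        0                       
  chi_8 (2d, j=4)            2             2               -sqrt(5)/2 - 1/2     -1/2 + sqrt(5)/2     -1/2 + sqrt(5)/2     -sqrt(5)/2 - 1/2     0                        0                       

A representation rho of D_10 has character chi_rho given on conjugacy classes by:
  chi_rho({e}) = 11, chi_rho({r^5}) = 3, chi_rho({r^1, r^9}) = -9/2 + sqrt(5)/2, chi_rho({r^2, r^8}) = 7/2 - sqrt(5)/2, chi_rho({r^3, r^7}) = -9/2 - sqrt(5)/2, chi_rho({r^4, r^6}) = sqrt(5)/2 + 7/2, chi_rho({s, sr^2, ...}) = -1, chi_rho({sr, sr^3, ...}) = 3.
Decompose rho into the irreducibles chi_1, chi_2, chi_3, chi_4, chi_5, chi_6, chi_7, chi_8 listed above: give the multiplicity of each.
Multiplicities: chi_1: 1, chi_2: 0, chi_3: 1, chi_4: 3, chi_5: 0, chi_6: 2, chi_7: 0, chi_8: 1.

Working: Use <chi_rho, chi> = (1/|G|) sum_C |C| * chi_rho(C) * conj(chi(C)) with |G| = 20 for each irreducible chi in the table:
  <chi_rho, chi_1> = (1/20)[1*(11)*conj(1) + 1*(3)*conj(1) + 2*(-9/2 + sqrt(5)/2)*conj(1) + 2*(7/2 - sqrt(5)/2)*conj(1) + 2*(-9/2 - sqrt(5)/2)*conj(1) + 2*(sqrt(5)/2 + 7/2)*conj(1) + 5*(-1)*conj(1) + 5*(3)*conj(1)]
      = (1/20)[(11) + (3) + (-9 + sqrt(5)) + (7 - sqrt(5)) + (-9 - sqrt(5)) + (sqrt(5) + 7) + (-5) + (15)] = 20/20 = 1
  <chi_rho, chi_2> = (1/20)[1*(11)*conj(1) + 1*(3)*conj(1) + 2*(-9/2 + sqrt(5)/2)*conj(1) + 2*(7/2 - sqrt(5)/2)*conj(1) + 2*(-9/2 - sqrt(5)/2)*conj(1) + 2*(sqrt(5)/2 + 7/2)*conj(1) + 5*(-1)*conj(-1) + 5*(3)*conj(-1)]
      = (1/20)[(11) + (3) + (-9 + sqrt(5)) + (7 - sqrt(5)) + (-9 - sqrt(5)) + (sqrt(5) + 7) + (5) + (-15)] = 0/20 = 0
  <chi_rho, chi_3> = (1/20)[1*(11)*conj(1) + 1*(3)*conj(-1) + 2*(-9/2 + sqrt(5)/2)*conj(-1) + 2*(7/2 - sqrt(5)/2)*conj(1) + 2*(-9/2 - sqrt(5)/2)*conj(-1) + 2*(sqrt(5)/2 + 7/2)*conj(1) + 5*(-1)*conj(1) + 5*(3)*conj(-1)]
      = (1/20)[(11) + (-3) + (9 - sqrt(5)) + (7 - sqrt(5)) + (sqrt(5) + 9) + (sqrt(5) + 7) + (-5) + (-15)] = 20/20 = 1
  <chi_rho, chi_4> = (1/20)[1*(11)*conj(1) + 1*(3)*conj(-1) + 2*(-9/2 + sqrt(5)/2)*conj(-1) + 2*(7/2 - sqrt(5)/2)*conj(1) + 2*(-9/2 - sqrt(5)/2)*conj(-1) + 2*(sqrt(5)/2 + 7/2)*conj(1) + 5*(-1)*conj(-1) + 5*(3)*conj(1)]
      = (1/20)[(11) + (-3) + (9 - sqrt(5)) + (7 - sqrt(5)) + (sqrt(5) + 9) + (sqrt(5) + 7) + (5) + (15)] = 60/20 = 3
  <chi_rho, chi_5> = (1/20)[1*(11)*conj(2) + 1*(3)*conj(-2) + 2*(-9/2 + sqrt(5)/2)*conj(1/2 + sqrt(5)/2) + 2*(7/2 - sqrt(5)/2)*conj(-1/2 + sqrt(5)/2) + 2*(-9/2 - sqrt(5)/2)*conj(1/2 - sqrt(5)/2) + 2*(sqrt(5)/2 + 7/2)*conj(-sqrt(5)/2 - 1/2) + 5*(-1)*conj(0) + 5*(3)*conj(0)]
      = (1/20)[(22) + (-6) + (-4*sqrt(5) - 2) + (-6 + 4*sqrt(5)) + (-2 + 4*sqrt(5)) + (-4*sqrt(5) - 6) + (0) + (0)] = 0/20 = 0
  <chi_rho, chi_6> = (1/20)[1*(11)*conj(2) + 1*(3)*conj(2) + 2*(-9/2 + sqrt(5)/2)*conj(-1/2 + sqrt(5)/2) + 2*(7/2 - sqrt(5)/2)*conj(-sqrt(5)/2 - 1/2) + 2*(-9/2 - sqrt(5)/2)*conj(-sqrt(5)/2 - 1/2) + 2*(sqrt(5)/2 + 7/2)*conj(-1/2 + sqrt(5)/2) + 5*(-1)*conj(0) + 5*(3)*conj(0)]
      = (1/20)[(22) + (6) + (7 - 5*sqrt(5)) + (-3*sqrt(5) - 1) + (7 + 5*sqrt(5)) + (-1 + 3*sqrt(5)) + (0) + (0)] = 40/20 = 2
  <chi_rho, chi_7> = (1/20)[1*(11)*conj(2) + 1*(3)*conj(-2) + 2*(-9/2 + sqrt(5)/2)*conj(1/2 - sqrt(5)/2) + 2*(7/2 - sqrt(5)/2)*conj(-sqrt(5)/2 - 1/2) + 2*(-9/2 - sqrt(5)/2)*conj(1/2 + sqrt(5)/2) + 2*(sqrt(5)/2 + 7/2)*conj(-1/2 + sqrt(5)/2) + 5*(-1)*conj(0) + 5*(3)*conj(0)]
      = (1/20)[(22) + (-6) + (-7 + 5*sqrt(5)) + (-3*sqrt(5) - 1) + (-5*sqrt(5) - 7) + (-1 + 3*sqrt(5)) + (0) + (0)] = 0/20 = 0
  <chi_rho, chi_8> = (1/20)[1*(11)*conj(2) + 1*(3)*conj(2) + 2*(-9/2 + sqrt(5)/2)*conj(-sqrt(5)/2 - 1/2) + 2*(7/2 - sqrt(5)/2)*conj(-1/2 + sqrt(5)/2) + 2*(-9/2 - sqrt(5)/2)*conj(-1/2 + sqrt(5)/2) + 2*(sqrt(5)/2 + 7/2)*conj(-sqrt(5)/2 - 1/2) + 5*(-1)*conj(0) + 5*(3)*conj(0)]
      = (1/20)[(22) + (6) + (2 + 4*sqrt(5)) + (-6 + 4*sqrt(5)) + (2 - 4*sqrt(5)) + (-4*sqrt(5) - 6) + (0) + (0)] = 20/20 = 1
Dimension check: dim(rho) = sum (mult * dim) = 1*1 + 0*1 + 1*1 + 3*1 + 0*2 + 2*2 + 0*2 + 1*2 = 11 = chi_rho(e) = 11.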